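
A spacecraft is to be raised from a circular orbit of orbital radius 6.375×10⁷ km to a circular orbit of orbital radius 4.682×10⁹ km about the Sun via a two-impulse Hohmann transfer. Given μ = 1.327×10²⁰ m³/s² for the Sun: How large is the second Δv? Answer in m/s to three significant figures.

r₁ = 6.375×10⁷ km = 6.375×10¹⁰ m.
r₂ = 4.682×10⁹ km = 4.682×10¹² m.
Transfer ellipse a_t = (r₁ + r₂)/2 = 2.373×10¹² m.
At r₁: circular v_c1 = √(μ/r₁) = 45620 m/s; transfer-perihelion v_p = √[μ(2/r₁ − 1/a_t)] = 64090 m/s.
At r₂: circular v_c2 = √(μ/r₂) = 5324 m/s; transfer-aphelion v_a = √[μ(2/r₂ − 1/a_t)] = 872.6 m/s.
Δv₂ = v_c2 − v_a = 4451 m/s.

Δv ≈ 4450 m/s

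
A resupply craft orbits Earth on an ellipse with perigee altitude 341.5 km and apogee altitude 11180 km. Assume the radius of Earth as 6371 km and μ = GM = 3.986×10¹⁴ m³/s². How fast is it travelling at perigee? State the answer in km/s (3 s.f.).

r_p = 6371 + 341.5 = 6712.5 km = 6.7125×10⁶ m.
r_a = 6371 + 11180 = 17551 km = 1.7551×10⁷ m.
Semi-major axis a = (r_p + r_a)/2 = 12132 km = 1.213×10⁷ m.
Vis-viva: v² = μ(2/r − 1/a) = 3.986×10¹⁴ × (2.980×10⁻⁷ − 8.243×10⁻⁸) = 8.591×10⁷ m²/s².
v = 9269 m/s = 9.269 km/s.

v ≈ 9.27 km/s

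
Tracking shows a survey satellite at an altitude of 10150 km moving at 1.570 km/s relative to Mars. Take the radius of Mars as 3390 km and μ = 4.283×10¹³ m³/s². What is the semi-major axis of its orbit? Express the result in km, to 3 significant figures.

r = 3390 + 10150 = 13540 km = 1.354×10⁷ m.
Specific orbital energy ε = v²/2 − μ/r = (1570)²/2 − 4.283×10¹³/1.354×10⁷ = -1.931×10⁶ J/kg.
Since ε = −μ/(2a), a = −μ/(2ε) = 1.109×10⁷ m = 11091 km.

a ≈ 11100 km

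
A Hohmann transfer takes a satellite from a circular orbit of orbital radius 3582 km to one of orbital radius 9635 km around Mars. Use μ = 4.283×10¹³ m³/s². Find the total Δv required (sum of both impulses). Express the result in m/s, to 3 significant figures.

r₁ = 3582 km = 3.582×10⁶ m.
r₂ = 9635 km = 9.635×10⁶ m.
Transfer ellipse a_t = (r₁ + r₂)/2 = 6.608×10⁶ m.
At r₁: circular v_c1 = √(μ/r₁) = 3458 m/s; transfer-periapsis v_p = √[μ(2/r₁ − 1/a_t)] = 4175 m/s.
Δv₁ = v_p − v_c1 = 717.4 m/s.
At r₂: circular v_c2 = √(μ/r₂) = 2108 m/s; transfer-apoapsis v_a = √[μ(2/r₂ − 1/a_t)] = 1552 m/s.
Δv₂ = v_c2 − v_a = 556.1 m/s.
Total Δv = Δv₁ + Δv₂ = 1274 m/s.

Δv_total ≈ 1270 m/s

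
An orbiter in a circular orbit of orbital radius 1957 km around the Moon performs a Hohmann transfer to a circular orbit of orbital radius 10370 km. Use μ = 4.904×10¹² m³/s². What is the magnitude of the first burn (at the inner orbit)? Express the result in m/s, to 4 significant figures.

r₁ = 1957 km = 1.957×10⁶ m.
r₂ = 10370 km = 1.037×10⁷ m.
Transfer ellipse a_t = (r₁ + r₂)/2 = 6.164×10⁶ m.
At r₁: circular v_c1 = √(μ/r₁) = 1583 m/s; transfer-perilune v_p = √[μ(2/r₁ − 1/a_t)] = 2053 m/s.
Δv₁ = v_p − v_c1 = 470.3 m/s.

Δv ≈ 470.3 m/s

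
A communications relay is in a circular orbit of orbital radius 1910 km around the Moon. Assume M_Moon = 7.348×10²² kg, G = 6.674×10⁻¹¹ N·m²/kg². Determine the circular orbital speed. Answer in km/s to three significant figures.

μ = GM = 6.674×10⁻¹¹ × 7.348×10²² = 4.904×10¹² m³/s².
r = 1910 km = 1.910×10⁶ m.
For a circular orbit v = √(μ/r) = √(4.904×10¹² / 1.910×10⁶) = √(2.568×10⁶) = 1602 m/s.
That is 1.602 km/s.

v ≈ 1.60 km/s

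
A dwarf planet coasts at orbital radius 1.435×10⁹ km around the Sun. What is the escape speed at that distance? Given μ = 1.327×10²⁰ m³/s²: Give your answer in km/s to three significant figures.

v_esc ≈ 13.6 km/s

r = 1.435×10⁹ km = 1.435×10¹² m.
Escape speed v_esc = √(2μ/r) = √(2 × 1.327×10²⁰ / 1.435×10¹²) = √(1.849×10⁸) = 13600 m/s.
= 13.60 km/s.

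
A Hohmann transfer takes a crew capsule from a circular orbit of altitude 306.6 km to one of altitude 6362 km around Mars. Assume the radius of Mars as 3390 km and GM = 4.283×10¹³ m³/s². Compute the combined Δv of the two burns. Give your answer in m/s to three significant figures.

Δv_total ≈ 1240 m/s

r₁ = 3390 + 306.6 = 3696.6 km = 3.6966×10⁶ m.
r₂ = 3390 + 6362 = 9752.0 km = 9.7520×10⁶ m.
Transfer ellipse a_t = (r₁ + r₂)/2 = 6.724×10⁶ m.
At r₁: circular v_c1 = √(μ/r₁) = 3404 m/s; transfer-periapsis v_p = √[μ(2/r₁ − 1/a_t)] = 4099 m/s.
Δv₁ = v_p − v_c1 = 695.3 m/s.
At r₂: circular v_c2 = √(μ/r₂) = 2096 m/s; transfer-apoapsis v_a = √[μ(2/r₂ − 1/a_t)] = 1554 m/s.
Δv₂ = v_c2 − v_a = 541.9 m/s.
Total Δv = Δv₁ + Δv₂ = 1237 m/s.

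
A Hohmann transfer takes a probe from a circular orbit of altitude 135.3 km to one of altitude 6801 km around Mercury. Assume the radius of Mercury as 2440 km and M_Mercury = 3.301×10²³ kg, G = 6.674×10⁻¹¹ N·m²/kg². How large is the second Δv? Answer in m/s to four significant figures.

Δv ≈ 524.6 m/s

μ = GM = 6.674×10⁻¹¹ × 3.301×10²³ = 2.203×10¹³ m³/s².
r₁ = 2440 + 135.3 = 2575.3 km = 2.5753×10⁶ m.
r₂ = 2440 + 6801 = 9241.0 km = 9.2410×10⁶ m.
Transfer ellipse a_t = (r₁ + r₂)/2 = 5.908×10⁶ m.
At r₁: circular v_c1 = √(μ/r₁) = 2925 m/s; transfer-periherm v_p = √[μ(2/r₁ − 1/a_t)] = 3658 m/s.
At r₂: circular v_c2 = √(μ/r₂) = 1544 m/s; transfer-apoherm v_a = √[μ(2/r₂ − 1/a_t)] = 1019 m/s.
Δv₂ = v_c2 − v_a = 524.6 m/s.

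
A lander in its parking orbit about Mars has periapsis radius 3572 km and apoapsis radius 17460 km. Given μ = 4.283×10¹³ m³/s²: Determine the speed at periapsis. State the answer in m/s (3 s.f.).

Semi-major axis a = (r_p + r_a)/2 = 10516 km = 1.052×10⁷ m.
Vis-viva: v² = μ(2/r − 1/a) = 4.283×10¹³ × (5.599×10⁻⁷ − 9.509×10⁻⁸) = 1.991×10⁷ m²/s².
v = 4462 m/s.

v ≈ 4460 m/s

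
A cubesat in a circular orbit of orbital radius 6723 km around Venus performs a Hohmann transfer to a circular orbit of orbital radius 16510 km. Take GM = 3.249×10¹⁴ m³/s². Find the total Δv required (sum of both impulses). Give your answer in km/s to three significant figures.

r₁ = 6723 km = 6.723×10⁶ m.
r₂ = 16510 km = 1.651×10⁷ m.
Transfer ellipse a_t = (r₁ + r₂)/2 = 1.162×10⁷ m.
At r₁: circular v_c1 = √(μ/r₁) = 6952 m/s; transfer-periapsis v_p = √[μ(2/r₁ − 1/a_t)] = 8288 m/s.
Δv₁ = v_p − v_c1 = 1336 m/s.
At r₂: circular v_c2 = √(μ/r₂) = 4436 m/s; transfer-apoapsis v_a = √[μ(2/r₂ − 1/a_t)] = 3375 m/s.
Δv₂ = v_c2 − v_a = 1061 m/s.
Total Δv = Δv₁ + Δv₂ = 2397 m/s = 2.397 km/s.

Δv_total ≈ 2.40 km/s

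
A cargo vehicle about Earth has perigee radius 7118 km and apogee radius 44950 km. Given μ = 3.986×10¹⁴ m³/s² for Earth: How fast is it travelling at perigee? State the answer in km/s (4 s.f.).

v ≈ 9.833 km/s

Semi-major axis a = (r_p + r_a)/2 = 26034 km = 2.603×10⁷ m.
Vis-viva: v² = μ(2/r − 1/a) = 3.986×10¹⁴ × (2.810×10⁻⁷ − 3.841×10⁻⁸) = 9.669×10⁷ m²/s².
v = 9833 m/s = 9.833 km/s.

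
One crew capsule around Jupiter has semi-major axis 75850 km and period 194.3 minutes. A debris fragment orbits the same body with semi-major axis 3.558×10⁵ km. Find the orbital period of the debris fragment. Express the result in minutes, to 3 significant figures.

T₂ ≈ 1970 minutes

Kepler's third law: T² ∝ a³, so T₂ = T₁ (a₂/a₁)^(3/2).
a₂/a₁ = 4.691, (a₂/a₁)^(3/2) = 10.16.
T₂ = 194.3 × 10.16 = 1974 minutes.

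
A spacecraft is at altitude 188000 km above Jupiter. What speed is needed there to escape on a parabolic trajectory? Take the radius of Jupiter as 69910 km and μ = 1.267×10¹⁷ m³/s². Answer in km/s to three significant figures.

v_esc ≈ 31.3 km/s

r = 69910 + 188000 = 257910 km = 2.5791×10⁸ m.
Escape speed v_esc = √(2μ/r) = √(2 × 1.267×10¹⁷ / 2.579×10⁸) = √(9.825×10⁸) = 31350 m/s.
= 31.35 km/s.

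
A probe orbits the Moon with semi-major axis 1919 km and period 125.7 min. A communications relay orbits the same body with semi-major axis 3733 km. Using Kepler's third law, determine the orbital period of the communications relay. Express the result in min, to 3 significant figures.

T₂ ≈ 341 min

Kepler's third law: T² ∝ a³, so T₂ = T₁ (a₂/a₁)^(3/2).
a₂/a₁ = 1.945, (a₂/a₁)^(3/2) = 2.713.
T₂ = 125.7 × 2.713 = 341.0 min.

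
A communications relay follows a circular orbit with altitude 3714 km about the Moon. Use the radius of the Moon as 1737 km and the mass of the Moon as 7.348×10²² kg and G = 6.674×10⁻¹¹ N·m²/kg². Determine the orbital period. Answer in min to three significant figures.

μ = GM = 6.674×10⁻¹¹ × 7.348×10²² = 4.904×10¹² m³/s².
r = 1737 + 3714 = 5451.0 km = 5.4510×10⁶ m.
Kepler's third law: T = 2π√(r³/μ) = 2π√((5.451×10⁶)³ / 4.904×10¹²).
r³/μ = 3.303×10⁷ s², so T = 2π × 5.747×10³ = 3.611×10⁴ s.
Converting: 3.611×10⁴ s ÷ 60.00 = 601.8 min.

T ≈ 602 min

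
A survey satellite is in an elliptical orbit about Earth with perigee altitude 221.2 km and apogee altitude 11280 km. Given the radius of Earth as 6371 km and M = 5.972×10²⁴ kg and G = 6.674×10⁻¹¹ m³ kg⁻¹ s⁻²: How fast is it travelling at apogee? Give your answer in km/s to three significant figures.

v ≈ 3.50 km/s

μ = GM = 6.674×10⁻¹¹ × 5.972×10²⁴ = 3.986×10¹⁴ m³/s².
r_p = 6371 + 221.2 = 6592.2 km = 6.5922×10⁶ m.
r_a = 6371 + 11280 = 17651 km = 1.7651×10⁷ m.
Semi-major axis a = (r_p + r_a)/2 = 12122 km = 1.212×10⁷ m.
Vis-viva: v² = μ(2/r − 1/a) = 3.986×10¹⁴ × (1.133×10⁻⁷ − 8.250×10⁻⁸) = 1.228×10⁷ m²/s².
v = 3504 m/s = 3.504 km/s.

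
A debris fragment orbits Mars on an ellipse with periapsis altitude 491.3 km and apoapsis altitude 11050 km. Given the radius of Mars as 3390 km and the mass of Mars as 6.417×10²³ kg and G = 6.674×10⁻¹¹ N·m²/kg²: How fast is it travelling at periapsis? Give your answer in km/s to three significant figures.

v ≈ 4.17 km/s

μ = GM = 6.674×10⁻¹¹ × 6.417×10²³ = 4.283×10¹³ m³/s².
r_p = 3390 + 491.3 = 3881.3 km = 3.8813×10⁶ m.
r_a = 3390 + 11050 = 14440 km = 1.4440×10⁷ m.
Semi-major axis a = (r_p + r_a)/2 = 9160.6 km = 9.161×10⁶ m.
Vis-viva: v² = μ(2/r − 1/a) = 4.283×10¹³ × (5.153×10⁻⁷ − 1.092×10⁻⁷) = 1.739×10⁷ m²/s².
v = 4171 m/s = 4.171 km/s.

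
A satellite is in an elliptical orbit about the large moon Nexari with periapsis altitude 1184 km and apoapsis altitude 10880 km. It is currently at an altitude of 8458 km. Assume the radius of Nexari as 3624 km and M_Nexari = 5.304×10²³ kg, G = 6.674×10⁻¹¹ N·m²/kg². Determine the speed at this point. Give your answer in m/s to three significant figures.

v ≈ 1480 m/s

μ = GM = 6.674×10⁻¹¹ × 5.304×10²³ = 3.540×10¹³ m³/s².
r_p = 3624 + 1184 = 4808.0 km = 4.8080×10⁶ m.
r_a = 3624 + 10880 = 14504 km = 1.4504×10⁷ m.
r = 3624 + 8458 = 12082 km = 1.208×10⁷ m.
Semi-major axis a = (r_p + r_a)/2 = 9656.0 km = 9.656×10⁶ m.
Vis-viva: v² = μ(2/r − 1/a) = 3.540×10¹³ × (1.655×10⁻⁷ − 1.036×10⁻⁷) = 2.194×10⁶ m²/s².
v = 1481 m/s.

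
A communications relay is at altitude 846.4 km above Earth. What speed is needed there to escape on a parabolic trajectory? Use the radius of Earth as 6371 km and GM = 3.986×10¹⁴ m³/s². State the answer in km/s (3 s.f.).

v_esc ≈ 10.5 km/s

r = 6371 + 846.4 = 7217.4 km = 7.2174×10⁶ m.
Escape speed v_esc = √(2μ/r) = √(2 × 3.986×10¹⁴ / 7.217×10⁶) = √(1.105×10⁸) = 10510 m/s.
= 10.51 km/s.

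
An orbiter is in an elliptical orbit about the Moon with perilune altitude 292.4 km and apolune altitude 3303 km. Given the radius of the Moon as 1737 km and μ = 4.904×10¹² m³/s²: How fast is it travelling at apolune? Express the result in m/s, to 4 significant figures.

v ≈ 747.4 m/s

r_p = 1737 + 292.4 = 2029.4 km = 2.0294×10⁶ m.
r_a = 1737 + 3303 = 5040.0 km = 5.0400×10⁶ m.
Semi-major axis a = (r_p + r_a)/2 = 3534.7 km = 3.535×10⁶ m.
Vis-viva: v² = μ(2/r − 1/a) = 4.904×10¹² × (3.968×10⁻⁷ − 2.829×10⁻⁷) = 5.586×10⁵ m²/s².
v = 747.4 m/s.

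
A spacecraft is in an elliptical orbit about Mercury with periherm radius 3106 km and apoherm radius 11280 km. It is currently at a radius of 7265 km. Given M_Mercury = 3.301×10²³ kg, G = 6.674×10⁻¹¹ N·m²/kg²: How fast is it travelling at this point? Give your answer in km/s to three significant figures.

v ≈ 1.73 km/s

μ = GM = 6.674×10⁻¹¹ × 3.301×10²³ = 2.203×10¹³ m³/s².
Semi-major axis a = (r_p + r_a)/2 = 7193.0 km = 7.193×10⁶ m.
Vis-viva: v² = μ(2/r − 1/a) = 2.203×10¹³ × (2.753×10⁻⁷ − 1.390×10⁻⁷) = 3.002×10⁶ m²/s².
v = 1733 m/s = 1.733 km/s.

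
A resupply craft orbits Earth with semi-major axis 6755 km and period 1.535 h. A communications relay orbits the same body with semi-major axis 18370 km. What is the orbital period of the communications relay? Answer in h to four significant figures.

Kepler's third law: T² ∝ a³, so T₂ = T₁ (a₂/a₁)^(3/2).
a₂/a₁ = 2.719, (a₂/a₁)^(3/2) = 4.485.
T₂ = 1.535 × 4.485 = 6.884 h.

T₂ ≈ 6.884 h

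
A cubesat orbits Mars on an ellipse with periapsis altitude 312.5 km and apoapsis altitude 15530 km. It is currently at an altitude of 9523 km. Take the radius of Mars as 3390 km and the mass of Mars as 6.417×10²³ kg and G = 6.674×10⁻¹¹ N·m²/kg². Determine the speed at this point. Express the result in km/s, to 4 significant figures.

v ≈ 1.687 km/s

μ = GM = 6.674×10⁻¹¹ × 6.417×10²³ = 4.283×10¹³ m³/s².
r_p = 3390 + 312.5 = 3702.5 km = 3.7025×10⁶ m.
r_a = 3390 + 15530 = 18920 km = 1.8920×10⁷ m.
r = 3390 + 9523 = 12913 km = 1.291×10⁷ m.
Semi-major axis a = (r_p + r_a)/2 = 11311 km = 1.131×10⁷ m.
Vis-viva: v² = μ(2/r − 1/a) = 4.283×10¹³ × (1.549×10⁻⁷ − 8.841×10⁻⁸) = 2.847×10⁶ m²/s².
v = 1687 m/s = 1.687 km/s.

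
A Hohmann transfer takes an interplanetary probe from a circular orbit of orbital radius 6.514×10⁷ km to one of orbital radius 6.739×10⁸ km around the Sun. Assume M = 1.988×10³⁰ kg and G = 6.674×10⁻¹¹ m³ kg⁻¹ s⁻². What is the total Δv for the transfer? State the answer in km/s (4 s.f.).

μ = GM = 6.674×10⁻¹¹ × 1.988×10³⁰ = 1.327×10²⁰ m³/s².
r₁ = 6.514×10⁷ km = 6.514×10¹⁰ m.
r₂ = 6.739×10⁸ km = 6.739×10¹¹ m.
Transfer ellipse a_t = (r₁ + r₂)/2 = 3.695×10¹¹ m.
At r₁: circular v_c1 = √(μ/r₁) = 45130 m/s; transfer-perihelion v_p = √[μ(2/r₁ − 1/a_t)] = 60950 m/s.
Δv₁ = v_p − v_c1 = 15820 m/s.
At r₂: circular v_c2 = √(μ/r₂) = 14030 m/s; transfer-aphelion v_a = √[μ(2/r₂ − 1/a_t)] = 5891 m/s.
Δv₂ = v_c2 − v_a = 8140 m/s.
Total Δv = Δv₁ + Δv₂ = 23960 m/s = 23.96 km/s.

Δv_total ≈ 23.96 km/s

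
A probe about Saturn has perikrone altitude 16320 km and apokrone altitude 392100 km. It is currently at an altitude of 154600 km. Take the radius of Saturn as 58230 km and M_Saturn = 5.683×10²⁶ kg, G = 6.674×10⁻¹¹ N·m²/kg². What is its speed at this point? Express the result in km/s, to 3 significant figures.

v ≈ 14.6 km/s

μ = GM = 6.674×10⁻¹¹ × 5.683×10²⁶ = 3.793×10¹⁶ m³/s².
r_p = 58230 + 16320 = 74550 km = 7.4550×10⁷ m.
r_a = 58230 + 392100 = 450330 km = 4.5033×10⁸ m.
r = 58230 + 154600 = 2.1283×10⁵ km = 2.128×10⁸ m.
Semi-major axis a = (r_p + r_a)/2 = 2.6244×10⁵ km = 2.624×10⁸ m.
Vis-viva: v² = μ(2/r − 1/a) = 3.793×10¹⁶ × (9.397×10⁻⁹ − 3.810×10⁻⁹) = 2.119×10⁸ m²/s².
v = 14560 m/s = 14.56 km/s.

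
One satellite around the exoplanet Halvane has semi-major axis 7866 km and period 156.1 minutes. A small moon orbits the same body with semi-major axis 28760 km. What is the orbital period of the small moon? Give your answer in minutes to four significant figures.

Kepler's third law: T² ∝ a³, so T₂ = T₁ (a₂/a₁)^(3/2).
a₂/a₁ = 3.656, (a₂/a₁)^(3/2) = 6.991.
T₂ = 156.1 × 6.991 = 1091 minutes.

T₂ ≈ 1091 minutes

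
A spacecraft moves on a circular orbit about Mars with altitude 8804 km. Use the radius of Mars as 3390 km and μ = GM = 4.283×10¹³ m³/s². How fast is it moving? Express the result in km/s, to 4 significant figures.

v ≈ 1.874 km/s

r = 3390 + 8804 = 12194 km = 1.2194×10⁷ m.
For a circular orbit v = √(μ/r) = √(4.283×10¹³ / 1.219×10⁷) = √(3.512×10⁶) = 1874 m/s.
That is 1.874 km/s.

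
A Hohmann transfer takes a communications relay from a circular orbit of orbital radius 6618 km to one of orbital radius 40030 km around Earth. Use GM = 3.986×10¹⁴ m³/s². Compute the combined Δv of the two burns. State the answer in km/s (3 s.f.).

Δv_total ≈ 3.88 km/s

r₁ = 6618 km = 6.618×10⁶ m.
r₂ = 40030 km = 4.003×10⁷ m.
Transfer ellipse a_t = (r₁ + r₂)/2 = 2.332×10⁷ m.
At r₁: circular v_c1 = √(μ/r₁) = 7761 m/s; transfer-perigee v_p = √[μ(2/r₁ − 1/a_t)] = 10170 m/s.
Δv₁ = v_p − v_c1 = 2406 m/s.
At r₂: circular v_c2 = √(μ/r₂) = 3156 m/s; transfer-apogee v_a = √[μ(2/r₂ − 1/a_t)] = 1681 m/s.
Δv₂ = v_c2 − v_a = 1475 m/s.
Total Δv = Δv₁ + Δv₂ = 3881 m/s = 3.881 km/s.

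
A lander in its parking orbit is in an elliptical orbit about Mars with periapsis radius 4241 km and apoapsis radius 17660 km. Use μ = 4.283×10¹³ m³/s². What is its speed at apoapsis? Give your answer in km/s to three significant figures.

v ≈ 0.969 km/s

Semi-major axis a = (r_p + r_a)/2 = 10950 km = 1.095×10⁷ m.
Vis-viva: v² = μ(2/r − 1/a) = 4.283×10¹³ × (1.133×10⁻⁷ − 9.132×10⁻⁸) = 9.393×10⁵ m²/s².
v = 969.2 m/s = 0.9692 km/s.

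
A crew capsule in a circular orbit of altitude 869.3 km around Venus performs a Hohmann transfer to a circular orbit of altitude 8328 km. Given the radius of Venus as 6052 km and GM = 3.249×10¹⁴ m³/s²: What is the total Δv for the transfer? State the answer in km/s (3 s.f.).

Δv_total ≈ 2.03 km/s

r₁ = 6052 + 869.3 = 6921.3 km = 6.9213×10⁶ m.
r₂ = 6052 + 8328 = 14380 km = 1.4380×10⁷ m.
Transfer ellipse a_t = (r₁ + r₂)/2 = 1.065×10⁷ m.
At r₁: circular v_c1 = √(μ/r₁) = 6851 m/s; transfer-periapsis v_p = √[μ(2/r₁ − 1/a_t)] = 7961 m/s.
Δv₁ = v_p − v_c1 = 1110 m/s.
At r₂: circular v_c2 = √(μ/r₂) = 4753 m/s; transfer-apoapsis v_a = √[μ(2/r₂ − 1/a_t)] = 3832 m/s.
Δv₂ = v_c2 − v_a = 921.5 m/s.
Total Δv = Δv₁ + Δv₂ = 2031 m/s = 2.031 km/s.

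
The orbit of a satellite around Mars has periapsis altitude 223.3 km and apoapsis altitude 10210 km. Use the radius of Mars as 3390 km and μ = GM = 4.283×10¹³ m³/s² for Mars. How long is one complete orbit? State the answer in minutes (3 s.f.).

T ≈ 404 minutes

r_p = 3390 + 223.3 = 3613.3 km = 3.6133×10⁶ m.
r_a = 3390 + 10210 = 13600 km = 1.3600×10⁷ m.
Semi-major axis a = (r_p + r_a)/2 = (3613.3 + 13600)/2 = 8606.6 km = 8.607×10⁶ m.
By Kepler's third law T = 2π√(a³/μ) = 2π × 3.858×10³ = 2.424×10⁴ s.
= 404.0 minutes.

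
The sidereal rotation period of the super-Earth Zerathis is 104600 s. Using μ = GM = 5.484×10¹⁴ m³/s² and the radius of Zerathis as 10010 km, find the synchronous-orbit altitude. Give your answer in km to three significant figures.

h_sync ≈ 43400 km

A synchronous orbit has period T, so by Kepler's third law a = (μT²/4π²)^(1/3).
μT²/4π² = 5.484×10¹⁴ × (1.046×10⁵)² / 39.48 = 1.520×10²³ m³.
a = 5.337×10⁷ m = 53366 km.
Altitude h = a − R = 53366 − 10010 = 43356 km.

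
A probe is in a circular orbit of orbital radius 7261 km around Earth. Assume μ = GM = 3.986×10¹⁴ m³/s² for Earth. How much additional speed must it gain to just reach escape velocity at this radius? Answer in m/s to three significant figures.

r = 7261 km = 7.261×10⁶ m.
Circular speed v_c = √(μ/r) = 7409 m/s.
Escape speed v_esc = √(2μ/r) = √2 × v_c = 10480 m/s.
Δv = v_esc − v_c = 3069 m/s.

Δv ≈ 3070 m/s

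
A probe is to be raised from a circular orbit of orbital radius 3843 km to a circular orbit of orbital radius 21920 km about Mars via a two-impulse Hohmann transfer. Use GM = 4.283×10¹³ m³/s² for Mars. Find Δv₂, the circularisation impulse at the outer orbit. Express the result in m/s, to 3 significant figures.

r₁ = 3843 km = 3.843×10⁶ m.
r₂ = 21920 km = 2.192×10⁷ m.
Transfer ellipse a_t = (r₁ + r₂)/2 = 1.288×10⁷ m.
At r₁: circular v_c1 = √(μ/r₁) = 3338 m/s; transfer-periapsis v_p = √[μ(2/r₁ − 1/a_t)] = 4355 m/s.
At r₂: circular v_c2 = √(μ/r₂) = 1398 m/s; transfer-apoapsis v_a = √[μ(2/r₂ − 1/a_t)] = 763.5 m/s.
Δv₂ = v_c2 − v_a = 634.3 m/s.

Δv ≈ 634 m/s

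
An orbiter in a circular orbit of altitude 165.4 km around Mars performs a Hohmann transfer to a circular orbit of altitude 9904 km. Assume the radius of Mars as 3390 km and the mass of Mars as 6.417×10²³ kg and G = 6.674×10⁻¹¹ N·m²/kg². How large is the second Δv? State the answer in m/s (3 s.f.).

Δv ≈ 629 m/s

μ = GM = 6.674×10⁻¹¹ × 6.417×10²³ = 4.283×10¹³ m³/s².
r₁ = 3390 + 165.4 = 3555.4 km = 3.5554×10⁶ m.
r₂ = 3390 + 9904 = 13294 km = 1.3294×10⁷ m.
Transfer ellipse a_t = (r₁ + r₂)/2 = 8.425×10⁶ m.
At r₁: circular v_c1 = √(μ/r₁) = 3471 m/s; transfer-periapsis v_p = √[μ(2/r₁ − 1/a_t)] = 4360 m/s.
At r₂: circular v_c2 = √(μ/r₂) = 1795 m/s; transfer-apoapsis v_a = √[μ(2/r₂ − 1/a_t)] = 1166 m/s.
Δv₂ = v_c2 − v_a = 628.9 m/s.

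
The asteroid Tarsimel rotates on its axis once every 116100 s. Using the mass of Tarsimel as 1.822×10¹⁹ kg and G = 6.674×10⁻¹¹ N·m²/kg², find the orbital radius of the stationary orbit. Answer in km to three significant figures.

r_sync ≈ 746 km

μ = GM = 6.674×10⁻¹¹ × 1.822×10¹⁹ = 1.216×10⁹ m³/s².
A synchronous orbit has period T, so by Kepler's third law a = (μT²/4π²)^(1/3).
μT²/4π² = 1.216×10⁹ × (1.161×10⁵)² / 39.48 = 4.152×10¹⁷ m³.
a = 7.460×10⁵ m = 746.01 km.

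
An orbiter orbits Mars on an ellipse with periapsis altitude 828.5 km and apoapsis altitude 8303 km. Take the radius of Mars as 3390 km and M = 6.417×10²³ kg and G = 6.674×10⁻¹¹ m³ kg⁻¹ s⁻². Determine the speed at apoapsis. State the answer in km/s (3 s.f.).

μ = GM = 6.674×10⁻¹¹ × 6.417×10²³ = 4.283×10¹³ m³/s².
r_p = 3390 + 828.5 = 4218.5 km = 4.2185×10⁶ m.
r_a = 3390 + 8303 = 11693 km = 1.1693×10⁷ m.
Semi-major axis a = (r_p + r_a)/2 = 7955.8 km = 7.956×10⁶ m.
Vis-viva: v² = μ(2/r − 1/a) = 4.283×10¹³ × (1.710×10⁻⁷ − 1.257×10⁻⁷) = 1.942×10⁶ m²/s².
v = 1394 m/s = 1.394 km/s.

v ≈ 1.39 km/s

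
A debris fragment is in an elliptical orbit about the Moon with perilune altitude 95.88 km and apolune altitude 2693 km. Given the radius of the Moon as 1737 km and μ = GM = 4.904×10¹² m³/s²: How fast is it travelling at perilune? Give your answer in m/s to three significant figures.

r_p = 1737 + 95.88 = 1832.9 km = 1.8329×10⁶ m.
r_a = 1737 + 2693 = 4430.0 km = 4.4300×10⁶ m.
Semi-major axis a = (r_p + r_a)/2 = 3131.4 km = 3.131×10⁶ m.
Vis-viva: v² = μ(2/r − 1/a) = 4.904×10¹² × (1.091×10⁻⁶ − 3.193×10⁻⁷) = 3.785×10⁶ m²/s².
v = 1946 m/s.

v ≈ 1950 m/s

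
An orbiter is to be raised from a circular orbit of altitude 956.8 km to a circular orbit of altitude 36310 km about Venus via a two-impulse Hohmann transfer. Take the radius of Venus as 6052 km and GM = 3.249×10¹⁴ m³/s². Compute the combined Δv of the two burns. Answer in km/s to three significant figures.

Δv_total ≈ 3.40 km/s

r₁ = 6052 + 956.8 = 7008.8 km = 7.0088×10⁶ m.
r₂ = 6052 + 36310 = 42362 km = 4.2362×10⁷ m.
Transfer ellipse a_t = (r₁ + r₂)/2 = 2.469×10⁷ m.
At r₁: circular v_c1 = √(μ/r₁) = 6809 m/s; transfer-periapsis v_p = √[μ(2/r₁ − 1/a_t)] = 8919 m/s.
Δv₁ = v_p − v_c1 = 2111 m/s.
At r₂: circular v_c2 = √(μ/r₂) = 2769 m/s; transfer-apoapsis v_a = √[μ(2/r₂ − 1/a_t)] = 1476 m/s.
Δv₂ = v_c2 − v_a = 1294 m/s.
Total Δv = Δv₁ + Δv₂ = 3404 m/s = 3.404 km/s.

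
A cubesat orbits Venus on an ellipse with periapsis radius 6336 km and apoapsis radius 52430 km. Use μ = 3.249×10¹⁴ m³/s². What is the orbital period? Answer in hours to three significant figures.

T ≈ 15.4 hours

Semi-major axis a = (r_p + r_a)/2 = (6336.0 + 52430)/2 = 29383 km = 2.938×10⁷ m.
By Kepler's third law T = 2π√(a³/μ) = 2π × 8.836×10³ = 5.552×10⁴ s.
= 15.42 hours.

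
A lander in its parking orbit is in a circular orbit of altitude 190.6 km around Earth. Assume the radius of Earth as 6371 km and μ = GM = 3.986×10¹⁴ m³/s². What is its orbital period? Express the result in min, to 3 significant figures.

T ≈ 88.2 min

r = 6371 + 190.6 = 6561.6 km = 6.5616×10⁶ m.
Kepler's third law: T = 2π√(r³/μ) = 2π√((6.562×10⁶)³ / 3.986×10¹⁴).
r³/μ = 7.087×10⁵ s², so T = 2π × 8.419×10² = 5.290×10³ s.
Converting: 5.290×10³ s ÷ 60.00 = 88.16 min.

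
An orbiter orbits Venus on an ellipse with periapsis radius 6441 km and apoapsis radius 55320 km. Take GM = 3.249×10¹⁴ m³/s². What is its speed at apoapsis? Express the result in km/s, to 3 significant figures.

Semi-major axis a = (r_p + r_a)/2 = 30880 km = 3.088×10⁷ m.
Vis-viva: v² = μ(2/r − 1/a) = 3.249×10¹⁴ × (3.615×10⁻⁸ − 3.238×10⁻⁸) = 1.225×10⁶ m²/s².
v = 1107 m/s = 1.107 km/s.

v ≈ 1.11 km/s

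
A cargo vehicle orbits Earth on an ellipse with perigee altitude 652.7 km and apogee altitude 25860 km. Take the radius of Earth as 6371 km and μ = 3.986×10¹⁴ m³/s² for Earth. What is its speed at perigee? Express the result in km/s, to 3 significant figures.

r_p = 6371 + 652.7 = 7023.7 km = 7.0237×10⁶ m.
r_a = 6371 + 25860 = 32231 km = 3.2231×10⁷ m.
Semi-major axis a = (r_p + r_a)/2 = 19627 km = 1.963×10⁷ m.
Vis-viva: v² = μ(2/r − 1/a) = 3.986×10¹⁴ × (2.848×10⁻⁷ − 5.095×10⁻⁸) = 9.319×10⁷ m²/s².
v = 9654 m/s = 9.654 km/s.

v ≈ 9.65 km/s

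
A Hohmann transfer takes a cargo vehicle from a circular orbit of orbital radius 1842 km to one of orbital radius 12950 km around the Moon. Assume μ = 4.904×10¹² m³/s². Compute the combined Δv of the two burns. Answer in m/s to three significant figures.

Δv_total ≈ 836 m/s

r₁ = 1842 km = 1.842×10⁶ m.
r₂ = 12950 km = 1.295×10⁷ m.
Transfer ellipse a_t = (r₁ + r₂)/2 = 7.396×10⁶ m.
At r₁: circular v_c1 = √(μ/r₁) = 1632 m/s; transfer-perilune v_p = √[μ(2/r₁ − 1/a_t)] = 2159 m/s.
Δv₁ = v_p − v_c1 = 527.4 m/s.
At r₂: circular v_c2 = √(μ/r₂) = 615.4 m/s; transfer-apolune v_a = √[μ(2/r₂ − 1/a_t)] = 307.1 m/s.
Δv₂ = v_c2 − v_a = 308.3 m/s.
Total Δv = Δv₁ + Δv₂ = 835.7 m/s.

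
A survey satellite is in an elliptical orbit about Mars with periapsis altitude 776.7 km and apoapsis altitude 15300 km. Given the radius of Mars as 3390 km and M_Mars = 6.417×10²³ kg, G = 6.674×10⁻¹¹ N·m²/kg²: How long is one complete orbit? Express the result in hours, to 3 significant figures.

μ = GM = 6.674×10⁻¹¹ × 6.417×10²³ = 4.283×10¹³ m³/s².
r_p = 3390 + 776.7 = 4166.7 km = 4.1667×10⁶ m.
r_a = 3390 + 15300 = 18690 km = 1.8690×10⁷ m.
Semi-major axis a = (r_p + r_a)/2 = (4166.7 + 18690)/2 = 11428 km = 1.143×10⁷ m.
By Kepler's third law T = 2π√(a³/μ) = 2π × 5.904×10³ = 3.709×10⁴ s.
= 10.30 hours.

T ≈ 10.3 hours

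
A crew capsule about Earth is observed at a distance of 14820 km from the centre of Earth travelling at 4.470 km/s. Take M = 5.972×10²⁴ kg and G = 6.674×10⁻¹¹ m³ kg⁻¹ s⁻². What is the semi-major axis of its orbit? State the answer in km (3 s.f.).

a ≈ 11800 km

μ = GM = 6.674×10⁻¹¹ × 5.972×10²⁴ = 3.986×10¹⁴ m³/s².
r = 1.482×10⁷ m.
Specific orbital energy ε = v²/2 − μ/r = (4470)²/2 − 3.986×10¹⁴/1.482×10⁷ = -1.690×10⁷ J/kg.
Since ε = −μ/(2a), a = −μ/(2ε) = 1.179×10⁷ m = 11789 km.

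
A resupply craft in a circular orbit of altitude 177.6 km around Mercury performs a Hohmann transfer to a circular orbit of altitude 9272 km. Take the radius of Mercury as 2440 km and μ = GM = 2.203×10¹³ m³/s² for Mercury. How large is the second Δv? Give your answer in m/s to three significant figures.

Δv ≈ 543 m/s

r₁ = 2440 + 177.6 = 2617.6 km = 2.6176×10⁶ m.
r₂ = 2440 + 9272 = 11712 km = 1.1712×10⁷ m.
Transfer ellipse a_t = (r₁ + r₂)/2 = 7.165×10⁶ m.
At r₁: circular v_c1 = √(μ/r₁) = 2901 m/s; transfer-periherm v_p = √[μ(2/r₁ − 1/a_t)] = 3709 m/s.
At r₂: circular v_c2 = √(μ/r₂) = 1371 m/s; transfer-apoherm v_a = √[μ(2/r₂ − 1/a_t)] = 829.0 m/s.
Δv₂ = v_c2 − v_a = 542.5 m/s.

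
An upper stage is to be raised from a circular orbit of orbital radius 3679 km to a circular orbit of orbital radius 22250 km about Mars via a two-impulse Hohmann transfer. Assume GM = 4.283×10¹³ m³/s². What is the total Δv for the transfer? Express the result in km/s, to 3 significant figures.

r₁ = 3679 km = 3.679×10⁶ m.
r₂ = 22250 km = 2.225×10⁷ m.
Transfer ellipse a_t = (r₁ + r₂)/2 = 1.296×10⁷ m.
At r₁: circular v_c1 = √(μ/r₁) = 3412 m/s; transfer-periapsis v_p = √[μ(2/r₁ − 1/a_t)] = 4470 m/s.
Δv₁ = v_p − v_c1 = 1058 m/s.
At r₂: circular v_c2 = √(μ/r₂) = 1387 m/s; transfer-apoapsis v_a = √[μ(2/r₂ − 1/a_t)] = 739.1 m/s.
Δv₂ = v_c2 − v_a = 648.3 m/s.
Total Δv = Δv₁ + Δv₂ = 1706 m/s = 1.706 km/s.

Δv_total ≈ 1.71 km/s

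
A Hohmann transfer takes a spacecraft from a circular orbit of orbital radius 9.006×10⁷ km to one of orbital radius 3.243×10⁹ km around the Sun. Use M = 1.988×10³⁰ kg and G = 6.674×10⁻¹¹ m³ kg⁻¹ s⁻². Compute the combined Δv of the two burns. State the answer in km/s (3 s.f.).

μ = GM = 6.674×10⁻¹¹ × 1.988×10³⁰ = 1.327×10²⁰ m³/s².
r₁ = 9.006×10⁷ km = 9.006×10¹⁰ m.
r₂ = 3.243×10⁹ km = 3.243×10¹² m.
Transfer ellipse a_t = (r₁ + r₂)/2 = 1.667×10¹² m.
At r₁: circular v_c1 = √(μ/r₁) = 38380 m/s; transfer-perihelion v_p = √[μ(2/r₁ − 1/a_t)] = 53540 m/s.
Δv₁ = v_p − v_c1 = 15160 m/s.
At r₂: circular v_c2 = √(μ/r₂) = 6396 m/s; transfer-aphelion v_a = √[μ(2/r₂ − 1/a_t)] = 1487 m/s.
Δv₂ = v_c2 − v_a = 4909 m/s.
Total Δv = Δv₁ + Δv₂ = 20070 m/s = 20.07 km/s.

Δv_total ≈ 20.1 km/s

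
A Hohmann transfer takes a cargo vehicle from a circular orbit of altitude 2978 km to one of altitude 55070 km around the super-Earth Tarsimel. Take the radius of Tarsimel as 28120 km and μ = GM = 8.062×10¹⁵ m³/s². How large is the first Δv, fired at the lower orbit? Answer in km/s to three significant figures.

Δv ≈ 3.33 km/s

r₁ = 28120 + 2978 = 31098 km = 3.1098×10⁷ m.
r₂ = 28120 + 55070 = 83190 km = 8.3190×10⁷ m.
Transfer ellipse a_t = (r₁ + r₂)/2 = 5.714×10⁷ m.
At r₁: circular v_c1 = √(μ/r₁) = 16100 m/s; transfer-periapsis v_p = √[μ(2/r₁ − 1/a_t)] = 19430 m/s.
Δv₁ = v_p − v_c1 = 3326 m/s.
= 3.326 km/s.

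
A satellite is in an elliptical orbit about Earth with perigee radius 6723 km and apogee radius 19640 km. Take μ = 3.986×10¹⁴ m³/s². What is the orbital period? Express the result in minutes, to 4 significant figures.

Semi-major axis a = (r_p + r_a)/2 = (6723.0 + 19640)/2 = 13182 km = 1.318×10⁷ m.
By Kepler's third law T = 2π√(a³/μ) = 2π × 2.397×10³ = 1.506×10⁴ s.
= 251.0 minutes.

T ≈ 251.0 minutes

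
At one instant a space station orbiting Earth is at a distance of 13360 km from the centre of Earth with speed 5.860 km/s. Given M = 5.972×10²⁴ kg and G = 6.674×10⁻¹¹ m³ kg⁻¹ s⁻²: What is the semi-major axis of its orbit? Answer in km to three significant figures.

a ≈ 15700 km

μ = GM = 6.674×10⁻¹¹ × 5.972×10²⁴ = 3.986×10¹⁴ m³/s².
r = 1.336×10⁷ m.
Vis-viva rearranged: 1/a = 2/r − v²/μ = 1.497×10⁻⁷ − 8.616×10⁻⁸ = 6.354×10⁻⁸ m⁻¹.
a = 1.574×10⁷ m = 15737 km.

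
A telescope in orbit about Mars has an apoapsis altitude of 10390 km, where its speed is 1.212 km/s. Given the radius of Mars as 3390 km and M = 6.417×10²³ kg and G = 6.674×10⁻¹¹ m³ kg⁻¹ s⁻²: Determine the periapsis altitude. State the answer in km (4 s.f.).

periapsis altitude ≈ 874.3 km

μ = GM = 6.674×10⁻¹¹ × 6.417×10²³ = 4.283×10¹³ m³/s².
r_a = 3390 + 10390 = 13780 km = 1.378×10⁷ m.
Specific energy ε = v²/2 − μ/r = -2.373×10⁶ J/kg, so a = −μ/(2ε) = 9.022×10⁶ m.
The apsides satisfy r_p + r_a = 2a, so the periapsis radius is 2a − r_a = 4.264×10⁶ m = 4264.3 km.
Periapsis altitude = 4264.3 − 3390 = 874.28 km.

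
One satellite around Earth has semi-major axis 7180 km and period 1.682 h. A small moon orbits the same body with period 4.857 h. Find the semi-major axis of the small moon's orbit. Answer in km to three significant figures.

Kepler's third law: a³ ∝ T², so a₂ = a₁ (T₂/T₁)^(2/3).
T₂/T₁ = 2.888, (T₂/T₁)^(2/3) = 2.028.
a₂ = 7180 × 2.028 = 14560 km.

a₂ ≈ 14600 km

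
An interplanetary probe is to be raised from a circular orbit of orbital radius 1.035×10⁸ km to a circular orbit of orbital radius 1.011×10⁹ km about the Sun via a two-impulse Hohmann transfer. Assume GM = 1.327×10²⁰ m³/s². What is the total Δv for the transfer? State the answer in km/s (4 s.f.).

Δv_total ≈ 18.94 km/s

r₁ = 1.035×10⁸ km = 1.035×10¹¹ m.
r₂ = 1.011×10⁹ km = 1.011×10¹² m.
Transfer ellipse a_t = (r₁ + r₂)/2 = 5.572×10¹¹ m.
At r₁: circular v_c1 = √(μ/r₁) = 35810 m/s; transfer-perihelion v_p = √[μ(2/r₁ − 1/a_t)] = 48230 m/s.
Δv₁ = v_p − v_c1 = 12420 m/s.
At r₂: circular v_c2 = √(μ/r₂) = 11460 m/s; transfer-aphelion v_a = √[μ(2/r₂ − 1/a_t)] = 4937 m/s.
Δv₂ = v_c2 − v_a = 6519 m/s.
Total Δv = Δv₁ + Δv₂ = 18940 m/s = 18.94 km/s.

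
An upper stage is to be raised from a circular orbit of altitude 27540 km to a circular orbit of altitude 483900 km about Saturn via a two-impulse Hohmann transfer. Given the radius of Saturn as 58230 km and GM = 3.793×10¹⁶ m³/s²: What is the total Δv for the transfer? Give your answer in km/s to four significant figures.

Δv_total ≈ 10.60 km/s

r₁ = 58230 + 27540 = 85770 km = 8.5770×10⁷ m.
r₂ = 58230 + 483900 = 542130 km = 5.4213×10⁸ m.
Transfer ellipse a_t = (r₁ + r₂)/2 = 3.140×10⁸ m.
At r₁: circular v_c1 = √(μ/r₁) = 21030 m/s; transfer-perikrone v_p = √[μ(2/r₁ − 1/a_t)] = 27630 m/s.
Δv₁ = v_p − v_c1 = 6605 m/s.
At r₂: circular v_c2 = √(μ/r₂) = 8364 m/s; transfer-apokrone v_a = √[μ(2/r₂ − 1/a_t)] = 4372 m/s.
Δv₂ = v_c2 − v_a = 3993 m/s.
Total Δv = Δv₁ + Δv₂ = 10600 m/s = 10.60 km/s.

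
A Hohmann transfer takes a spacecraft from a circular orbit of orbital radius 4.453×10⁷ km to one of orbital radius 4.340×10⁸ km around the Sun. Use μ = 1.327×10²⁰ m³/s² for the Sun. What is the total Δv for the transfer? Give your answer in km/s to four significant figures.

Δv_total ≈ 28.87 km/s

r₁ = 4.453×10⁷ km = 4.453×10¹⁰ m.
r₂ = 4.340×10⁸ km = 4.340×10¹¹ m.
Transfer ellipse a_t = (r₁ + r₂)/2 = 2.393×10¹¹ m.
At r₁: circular v_c1 = √(μ/r₁) = 54590 m/s; transfer-perihelion v_p = √[μ(2/r₁ − 1/a_t)] = 73520 m/s.
Δv₁ = v_p − v_c1 = 18930 m/s.
At r₂: circular v_c2 = √(μ/r₂) = 17490 m/s; transfer-aphelion v_a = √[μ(2/r₂ − 1/a_t)] = 7544 m/s.
Δv₂ = v_c2 − v_a = 9942 m/s.
Total Δv = Δv₁ + Δv₂ = 28870 m/s = 28.87 km/s.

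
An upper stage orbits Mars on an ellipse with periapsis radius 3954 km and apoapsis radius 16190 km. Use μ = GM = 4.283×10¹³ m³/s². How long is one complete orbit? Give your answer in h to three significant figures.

Semi-major axis a = (r_p + r_a)/2 = (3954.0 + 16190)/2 = 10072 km = 1.007×10⁷ m.
By Kepler's third law T = 2π√(a³/μ) = 2π × 4.884×10³ = 3.069×10⁴ s.
= 8.525 h.

T ≈ 8.52 h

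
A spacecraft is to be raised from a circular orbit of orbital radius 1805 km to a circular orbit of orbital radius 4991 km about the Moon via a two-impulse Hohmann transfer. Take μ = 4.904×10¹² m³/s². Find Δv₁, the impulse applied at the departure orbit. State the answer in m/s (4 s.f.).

r₁ = 1805 km = 1.805×10⁶ m.
r₂ = 4991 km = 4.991×10⁶ m.
Transfer ellipse a_t = (r₁ + r₂)/2 = 3.398×10⁶ m.
At r₁: circular v_c1 = √(μ/r₁) = 1648 m/s; transfer-perilune v_p = √[μ(2/r₁ − 1/a_t)] = 1998 m/s.
Δv₁ = v_p − v_c1 = 349.3 m/s.

Δv ≈ 349.3 m/s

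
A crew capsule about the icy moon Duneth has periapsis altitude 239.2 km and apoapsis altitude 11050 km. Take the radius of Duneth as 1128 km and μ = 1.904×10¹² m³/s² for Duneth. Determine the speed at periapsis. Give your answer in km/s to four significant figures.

r_p = 1128 + 239.2 = 1367.2 km = 1.3672×10⁶ m.
r_a = 1128 + 11050 = 12178 km = 1.2178×10⁷ m.
Semi-major axis a = (r_p + r_a)/2 = 6772.6 km = 6.773×10⁶ m.
Vis-viva: v² = μ(2/r − 1/a) = 1.904×10¹² × (1.463×10⁻⁶ − 1.477×10⁻⁷) = 2.504×10⁶ m²/s².
v = 1582 m/s = 1.582 km/s.

v ≈ 1.582 km/s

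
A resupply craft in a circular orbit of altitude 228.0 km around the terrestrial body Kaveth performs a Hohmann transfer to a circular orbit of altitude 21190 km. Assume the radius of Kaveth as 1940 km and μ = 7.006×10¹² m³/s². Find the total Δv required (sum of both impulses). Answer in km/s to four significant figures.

Δv_total ≈ 0.9557 km/s

r₁ = 1940 + 228.0 = 2168.0 km = 2.1680×10⁶ m.
r₂ = 1940 + 21190 = 23130 km = 2.3130×10⁷ m.
Transfer ellipse a_t = (r₁ + r₂)/2 = 1.265×10⁷ m.
At r₁: circular v_c1 = √(μ/r₁) = 1798 m/s; transfer-periapsis v_p = √[μ(2/r₁ − 1/a_t)] = 2431 m/s.
Δv₁ = v_p − v_c1 = 633.2 m/s.
At r₂: circular v_c2 = √(μ/r₂) = 550.4 m/s; transfer-apoapsis v_a = √[μ(2/r₂ − 1/a_t)] = 227.8 m/s.
Δv₂ = v_c2 − v_a = 322.5 m/s.
Total Δv = Δv₁ + Δv₂ = 955.7 m/s = 0.9557 km/s.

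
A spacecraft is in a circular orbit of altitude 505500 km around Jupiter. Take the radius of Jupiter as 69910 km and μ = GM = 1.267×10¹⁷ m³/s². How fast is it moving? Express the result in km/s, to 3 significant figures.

v ≈ 14.8 km/s

r = 69910 + 505500 = 575410 km = 5.7541×10⁸ m.
For a circular orbit v = √(μ/r) = √(1.267×10¹⁷ / 5.754×10⁸) = √(2.202×10⁸) = 14840 m/s.
That is 14.84 km/s.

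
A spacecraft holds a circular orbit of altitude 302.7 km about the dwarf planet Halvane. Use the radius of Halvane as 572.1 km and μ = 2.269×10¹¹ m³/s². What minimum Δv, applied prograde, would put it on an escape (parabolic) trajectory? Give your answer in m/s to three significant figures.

Δv ≈ 211 m/s

r = 572.1 + 302.7 = 874.80 km = 8.7480×10⁵ m.
Circular speed v_c = √(μ/r) = 509.3 m/s.
Escape speed v_esc = √(2μ/r) = √2 × v_c = 720.2 m/s.
Δv = v_esc − v_c = 211.0 m/s.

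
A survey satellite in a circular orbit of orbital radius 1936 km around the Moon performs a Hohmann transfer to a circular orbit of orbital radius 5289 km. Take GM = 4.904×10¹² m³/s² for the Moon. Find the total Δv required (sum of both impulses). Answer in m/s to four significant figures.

r₁ = 1936 km = 1.936×10⁶ m.
r₂ = 5289 km = 5.289×10⁶ m.
Transfer ellipse a_t = (r₁ + r₂)/2 = 3.612×10⁶ m.
At r₁: circular v_c1 = √(μ/r₁) = 1592 m/s; transfer-perilune v_p = √[μ(2/r₁ − 1/a_t)] = 1926 m/s.
Δv₁ = v_p − v_c1 = 334.2 m/s.
At r₂: circular v_c2 = √(μ/r₂) = 962.9 m/s; transfer-apolune v_a = √[μ(2/r₂ − 1/a_t)] = 704.9 m/s.
Δv₂ = v_c2 − v_a = 258.0 m/s.
Total Δv = Δv₁ + Δv₂ = 592.2 m/s.

Δv_total ≈ 592.2 m/s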